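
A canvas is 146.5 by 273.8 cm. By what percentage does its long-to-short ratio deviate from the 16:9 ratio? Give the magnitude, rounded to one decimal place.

Ratio = 273.8 / 146.5 ≈ 1.8689.
Ideal 16:9 ≈ 1.7778. |1.8689 − 1.7778| / 1.7778 ≈ 5.12% → 5.1%.

5.1%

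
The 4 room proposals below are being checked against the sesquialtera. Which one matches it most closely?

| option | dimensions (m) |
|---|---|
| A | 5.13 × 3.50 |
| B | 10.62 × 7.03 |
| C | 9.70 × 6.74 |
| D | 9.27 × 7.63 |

Target 3:2 ≈ 1.500.
A: 1.466 (Δ0.034)  B: 1.511 (Δ0.011)  C: 1.439 (Δ0.061)  D: 1.215 (Δ0.285)

B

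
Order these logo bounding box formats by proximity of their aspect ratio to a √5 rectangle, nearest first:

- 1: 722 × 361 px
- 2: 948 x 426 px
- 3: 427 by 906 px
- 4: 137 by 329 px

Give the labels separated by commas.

2, 3, 4, 1

Ratios: 1 = 722 / 361 ≈ 2.000; 2 = 948 / 426 ≈ 2.225; 3 = 906 / 427 ≈ 2.122; 4 = 329 / 137 ≈ 2.401.
|Δ from 2.236|: 1 0.236; 2 0.011; 3 0.114; 4 0.165.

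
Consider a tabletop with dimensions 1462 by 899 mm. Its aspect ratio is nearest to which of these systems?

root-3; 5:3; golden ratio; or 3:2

golden ratio

Ratio = 1462 / 899 ≈ 1.626.
Distances: root-3 1.732 (Δ 0.106); 5:3 1.667 (Δ 0.041); golden ratio 1.618 (Δ 0.008); 3:2 1.500 (Δ 0.126).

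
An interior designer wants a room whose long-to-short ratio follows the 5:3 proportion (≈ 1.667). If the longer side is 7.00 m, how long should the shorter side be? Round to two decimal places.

5:3 ≈ 1.66667.
Shorter side = 7.00 ÷ 1.66667 ≈ 4.2000 → 4.20 m.

4.20 m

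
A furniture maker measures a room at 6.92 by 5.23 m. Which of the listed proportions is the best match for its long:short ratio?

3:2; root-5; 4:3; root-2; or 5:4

6.92/5.23 ≈ 1.323. Nearest candidates are 4:3 (1.333, off by 0.010) and 5:4 (1.250, off by 0.073).

4:3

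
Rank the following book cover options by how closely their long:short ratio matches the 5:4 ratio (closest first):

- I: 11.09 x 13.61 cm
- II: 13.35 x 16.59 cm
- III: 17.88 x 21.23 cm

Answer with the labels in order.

I: 13.61/11.09 ≈ 1.227 → |1.227 − 1.250| = 0.023
II: 16.59/13.35 ≈ 1.243 → |1.243 − 1.250| = 0.007
III: 21.23/17.88 ≈ 1.187 → |1.187 − 1.250| = 0.063

II, I, III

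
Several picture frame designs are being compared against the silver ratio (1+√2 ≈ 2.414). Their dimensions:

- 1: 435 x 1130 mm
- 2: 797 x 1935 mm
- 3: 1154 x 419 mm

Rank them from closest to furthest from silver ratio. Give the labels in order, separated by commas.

1: 1130/435 ≈ 2.598 → |2.598 − 2.414| = 0.184
2: 1935/797 ≈ 2.428 → |2.428 − 2.414| = 0.014
3: 1154/419 ≈ 2.754 → |2.754 − 2.414| = 0.340

2, 1, 3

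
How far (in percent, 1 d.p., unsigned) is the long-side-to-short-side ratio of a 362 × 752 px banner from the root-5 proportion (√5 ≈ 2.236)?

Ratio = 752 / 362 ≈ 2.0773.
Ideal root-5 ≈ 2.2361. |2.0773 − 2.2361| / 2.2361 ≈ 7.10% → 7.1%.

7.1%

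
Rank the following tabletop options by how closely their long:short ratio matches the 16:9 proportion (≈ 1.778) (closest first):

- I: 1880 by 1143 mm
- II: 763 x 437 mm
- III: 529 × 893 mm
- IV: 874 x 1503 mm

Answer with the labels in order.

Ratios: I = 1880 / 1143 ≈ 1.645; II = 763 / 437 ≈ 1.746; III = 893 / 529 ≈ 1.688; IV = 1503 / 874 ≈ 1.720.
|Δ from 1.778|: I 0.133; II 0.032; III 0.090; IV 0.058.

II, IV, III, I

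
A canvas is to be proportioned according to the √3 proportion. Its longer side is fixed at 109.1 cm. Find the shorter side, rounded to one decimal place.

root-3 ≈ 1.73205.
Shorter side = 109.1 ÷ 1.73205 ≈ 62.989 → 63.0 cm.

63.0 cm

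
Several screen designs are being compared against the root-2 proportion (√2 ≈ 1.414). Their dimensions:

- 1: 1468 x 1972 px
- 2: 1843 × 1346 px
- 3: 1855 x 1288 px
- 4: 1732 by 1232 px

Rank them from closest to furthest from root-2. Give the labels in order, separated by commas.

4, 3, 2, 1

1: 1972/1468 ≈ 1.343 → |1.343 − 1.414| = 0.071
2: 1843/1346 ≈ 1.369 → |1.369 − 1.414| = 0.045
3: 1855/1288 ≈ 1.440 → |1.440 − 1.414| = 0.026
4: 1732/1232 ≈ 1.406 → |1.406 − 1.414| = 0.008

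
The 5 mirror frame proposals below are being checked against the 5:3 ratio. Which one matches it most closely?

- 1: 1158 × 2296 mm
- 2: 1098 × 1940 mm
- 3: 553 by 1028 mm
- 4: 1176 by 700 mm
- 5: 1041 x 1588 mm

4

Target 5:3 ≈ 1.667.
1: 1.983 (Δ0.316)  2: 1.767 (Δ0.100)  3: 1.859 (Δ0.192)  4: 1.680 (Δ0.013)  5: 1.525 (Δ0.142)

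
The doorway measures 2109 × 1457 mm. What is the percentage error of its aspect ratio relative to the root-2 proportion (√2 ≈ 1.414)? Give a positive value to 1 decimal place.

Ratio = 2109 / 1457 ≈ 1.4475.
Ideal root-2 ≈ 1.4142. |1.4475 − 1.4142| / 1.4142 ≈ 2.35% → 2.4%.

2.4%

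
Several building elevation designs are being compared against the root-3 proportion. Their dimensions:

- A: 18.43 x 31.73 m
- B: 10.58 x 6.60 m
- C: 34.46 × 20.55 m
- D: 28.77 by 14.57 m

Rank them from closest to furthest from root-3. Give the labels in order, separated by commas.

A, C, B, D

Ratios: A = 31.73 / 18.43 ≈ 1.722; B = 10.58 / 6.60 ≈ 1.603; C = 34.46 / 20.55 ≈ 1.677; D = 28.77 / 14.57 ≈ 1.975.
|Δ from 1.732|: A 0.010; B 0.129; C 0.055; D 0.243.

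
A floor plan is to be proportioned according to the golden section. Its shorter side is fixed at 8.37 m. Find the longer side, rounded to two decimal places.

golden ratio ≈ 1.61803.
Longer side = 8.37 × 1.61803 ≈ 13.5429 → 13.54 m.

13.54 m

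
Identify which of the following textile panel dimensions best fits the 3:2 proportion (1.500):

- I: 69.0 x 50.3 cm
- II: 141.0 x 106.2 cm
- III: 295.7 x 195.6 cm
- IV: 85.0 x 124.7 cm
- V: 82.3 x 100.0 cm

Ratios (long/short): I ≈ 1.372; II ≈ 1.328; III ≈ 1.512; IV ≈ 1.467; V ≈ 1.215.
3:2 ≈ 1.500; option III is nearest (Δ 0.012).

III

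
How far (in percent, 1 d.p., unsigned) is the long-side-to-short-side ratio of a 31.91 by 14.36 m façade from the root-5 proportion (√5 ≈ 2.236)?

Ratio = 31.91 / 14.36 ≈ 2.2221.
Ideal root-5 ≈ 2.2361. |2.2221 − 2.2361| / 2.2361 ≈ 0.63% → 0.6%.

0.6%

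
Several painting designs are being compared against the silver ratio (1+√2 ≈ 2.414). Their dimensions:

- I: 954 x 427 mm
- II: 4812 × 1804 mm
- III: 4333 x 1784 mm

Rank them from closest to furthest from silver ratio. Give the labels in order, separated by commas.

I: 954/427 ≈ 2.234 → |2.234 − 2.414| = 0.180
II: 4812/1804 ≈ 2.667 → |2.667 − 2.414| = 0.253
III: 4333/1784 ≈ 2.429 → |2.429 − 2.414| = 0.015

III, I, II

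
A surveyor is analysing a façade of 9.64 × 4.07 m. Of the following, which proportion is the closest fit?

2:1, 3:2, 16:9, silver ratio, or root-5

Ratio = 9.64 / 4.07 ≈ 2.369.
Distances: 2:1 2.000 (Δ 0.369); 3:2 1.500 (Δ 0.869); 16:9 1.778 (Δ 0.591); silver ratio 2.414 (Δ 0.045); root-5 2.236 (Δ 0.133).

silver ratio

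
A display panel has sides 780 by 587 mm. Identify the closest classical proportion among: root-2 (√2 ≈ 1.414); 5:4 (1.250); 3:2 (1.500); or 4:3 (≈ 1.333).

Ratio = 780 / 587 ≈ 1.329.
Distances: root-2 1.414 (Δ 0.085); 5:4 1.250 (Δ 0.079); 3:2 1.500 (Δ 0.171); 4:3 1.333 (Δ 0.004).

4:3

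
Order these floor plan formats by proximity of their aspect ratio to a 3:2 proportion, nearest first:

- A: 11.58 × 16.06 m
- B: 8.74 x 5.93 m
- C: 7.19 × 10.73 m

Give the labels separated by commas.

A: 16.06/11.58 ≈ 1.387 → |1.387 − 1.500| = 0.113
B: 8.74/5.93 ≈ 1.474 → |1.474 − 1.500| = 0.026
C: 10.73/7.19 ≈ 1.492 → |1.492 − 1.500| = 0.008

C, B, A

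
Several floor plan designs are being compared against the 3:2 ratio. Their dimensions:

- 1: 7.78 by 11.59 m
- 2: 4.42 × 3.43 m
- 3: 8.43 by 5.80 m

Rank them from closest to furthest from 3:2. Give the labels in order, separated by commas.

Ratios: 1 = 11.59 / 7.78 ≈ 1.490; 2 = 4.42 / 3.43 ≈ 1.289; 3 = 8.43 / 5.80 ≈ 1.453.
|Δ from 1.500|: 1 0.010; 2 0.211; 3 0.047.

1, 3, 2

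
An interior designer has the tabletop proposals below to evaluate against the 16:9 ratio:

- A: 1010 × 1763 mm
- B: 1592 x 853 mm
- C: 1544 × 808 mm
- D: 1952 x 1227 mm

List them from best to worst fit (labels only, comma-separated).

A, B, C, D

A: 1763/1010 ≈ 1.746 → |1.746 − 1.778| = 0.032
B: 1592/853 ≈ 1.866 → |1.866 − 1.778| = 0.088
C: 1544/808 ≈ 1.911 → |1.911 − 1.778| = 0.133
D: 1952/1227 ≈ 1.591 → |1.591 − 1.778| = 0.187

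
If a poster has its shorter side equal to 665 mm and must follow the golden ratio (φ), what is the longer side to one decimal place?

golden ratio ≈ 1.61803.
Longer side = 665 × 1.61803 ≈ 1075.990 → 1076.0 mm.

1076.0 mm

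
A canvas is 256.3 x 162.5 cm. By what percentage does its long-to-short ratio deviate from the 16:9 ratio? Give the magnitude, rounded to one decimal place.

Ratio = 256.3 / 162.5 ≈ 1.5772.
Ideal 16:9 ≈ 1.7778. |1.5772 − 1.7778| / 1.7778 ≈ 11.28% → 11.3%.

11.3%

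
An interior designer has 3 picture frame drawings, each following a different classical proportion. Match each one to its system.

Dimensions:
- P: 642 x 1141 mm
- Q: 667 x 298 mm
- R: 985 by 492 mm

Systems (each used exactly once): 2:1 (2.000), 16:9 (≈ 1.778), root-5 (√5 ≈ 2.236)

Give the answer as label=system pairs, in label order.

P = 1141/642 ≈ 1.777 → 16:9 (1.778)
Q = 667/298 ≈ 2.238 → root-5 (2.236)
R = 985/492 ≈ 2.002 → 2:1 (2.000)

P=16:9, Q=root-5, R=2:1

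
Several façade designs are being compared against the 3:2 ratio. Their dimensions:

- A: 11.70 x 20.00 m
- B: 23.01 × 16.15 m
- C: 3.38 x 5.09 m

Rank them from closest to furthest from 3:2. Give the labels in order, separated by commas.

Ratios: A = 20.00 / 11.70 ≈ 1.709; B = 23.01 / 16.15 ≈ 1.425; C = 5.09 / 3.38 ≈ 1.506.
|Δ from 1.500|: A 0.209; B 0.075; C 0.006.

C, B, A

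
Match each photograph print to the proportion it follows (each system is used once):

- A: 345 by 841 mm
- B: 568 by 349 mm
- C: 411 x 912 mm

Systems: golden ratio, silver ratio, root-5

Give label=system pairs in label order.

A=silver ratio, B=golden ratio, C=root-5

Ratios: A ≈ 2.438; B ≈ 1.628; C ≈ 2.219.
Targets: golden ratio ≈ 1.618; silver ratio ≈ 2.414; root-5 ≈ 2.236.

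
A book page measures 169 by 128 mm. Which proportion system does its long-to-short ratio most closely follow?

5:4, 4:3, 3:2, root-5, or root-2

4:3

Ratio = 169 / 128 ≈ 1.320.
Distances: 5:4 1.250 (Δ 0.070); 4:3 1.333 (Δ 0.013); 3:2 1.500 (Δ 0.180); root-5 2.236 (Δ 0.916); root-2 1.414 (Δ 0.094).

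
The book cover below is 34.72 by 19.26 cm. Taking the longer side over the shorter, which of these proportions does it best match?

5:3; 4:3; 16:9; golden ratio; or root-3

16:9

Ratio = 34.72 / 19.26 ≈ 1.803.
Distances: 5:3 1.667 (Δ 0.136); 4:3 1.333 (Δ 0.470); 16:9 1.778 (Δ 0.025); golden ratio 1.618 (Δ 0.185); root-3 1.732 (Δ 0.071).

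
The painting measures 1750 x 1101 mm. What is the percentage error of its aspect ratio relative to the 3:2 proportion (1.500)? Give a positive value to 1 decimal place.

6.0%

Ratio = 1750 / 1101 ≈ 1.5895.
Ideal 3:2 = 1.5000. |1.5895 − 1.5000| / 1.5000 ≈ 5.97% → 6.0%.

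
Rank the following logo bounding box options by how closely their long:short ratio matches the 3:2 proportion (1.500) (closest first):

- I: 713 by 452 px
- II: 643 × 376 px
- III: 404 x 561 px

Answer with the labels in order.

I: 713/452 ≈ 1.577 → |1.577 − 1.500| = 0.077
II: 643/376 ≈ 1.710 → |1.710 − 1.500| = 0.210
III: 561/404 ≈ 1.389 → |1.389 − 1.500| = 0.111

I, III, II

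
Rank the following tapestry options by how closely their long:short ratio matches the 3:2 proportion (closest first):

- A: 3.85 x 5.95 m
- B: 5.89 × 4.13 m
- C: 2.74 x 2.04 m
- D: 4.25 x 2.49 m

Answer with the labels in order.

A, B, C, D

Ratios: A = 5.95 / 3.85 ≈ 1.545; B = 5.89 / 4.13 ≈ 1.426; C = 2.74 / 2.04 ≈ 1.343; D = 4.25 / 2.49 ≈ 1.707.
|Δ from 1.500|: A 0.045; B 0.074; C 0.157; D 0.207.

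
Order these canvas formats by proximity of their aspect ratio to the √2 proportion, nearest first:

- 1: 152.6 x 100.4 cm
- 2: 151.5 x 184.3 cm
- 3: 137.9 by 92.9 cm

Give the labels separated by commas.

1: 152.6/100.4 ≈ 1.520 → |1.520 − 1.414| = 0.106
2: 184.3/151.5 ≈ 1.217 → |1.217 − 1.414| = 0.197
3: 137.9/92.9 ≈ 1.484 → |1.484 − 1.414| = 0.070

3, 1, 2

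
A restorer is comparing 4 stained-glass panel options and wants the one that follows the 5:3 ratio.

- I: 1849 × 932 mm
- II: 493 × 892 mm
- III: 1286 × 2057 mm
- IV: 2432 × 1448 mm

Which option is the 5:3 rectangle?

IV

Target 5:3 ≈ 1.667.
I: 1.984 (Δ0.317)  II: 1.809 (Δ0.142)  III: 1.600 (Δ0.067)  IV: 1.680 (Δ0.013)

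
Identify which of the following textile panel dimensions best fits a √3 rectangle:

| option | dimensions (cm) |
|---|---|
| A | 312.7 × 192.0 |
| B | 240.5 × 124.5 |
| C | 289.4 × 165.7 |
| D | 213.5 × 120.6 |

C

Ratios (long/short): A ≈ 1.629; B ≈ 1.932; C ≈ 1.747; D ≈ 1.770.
root-3 ≈ 1.732; option C is nearest (Δ 0.015).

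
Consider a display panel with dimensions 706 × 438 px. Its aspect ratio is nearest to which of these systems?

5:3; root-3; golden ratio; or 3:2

706/438 ≈ 1.612. Nearest candidates are golden ratio (1.618, off by 0.006) and 5:3 (1.667, off by 0.055).

golden ratio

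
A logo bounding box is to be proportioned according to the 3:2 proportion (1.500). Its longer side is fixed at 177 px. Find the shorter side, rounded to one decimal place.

118.0 px

3:2 = 1.50000.
Shorter side = 177 ÷ 1.50000 ≈ 118.000 → 118.0 px.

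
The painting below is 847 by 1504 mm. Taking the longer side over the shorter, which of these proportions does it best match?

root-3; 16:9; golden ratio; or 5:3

1504/847 ≈ 1.776. Nearest candidates are 16:9 (1.778, off by 0.002) and root-3 (1.732, off by 0.044).

16:9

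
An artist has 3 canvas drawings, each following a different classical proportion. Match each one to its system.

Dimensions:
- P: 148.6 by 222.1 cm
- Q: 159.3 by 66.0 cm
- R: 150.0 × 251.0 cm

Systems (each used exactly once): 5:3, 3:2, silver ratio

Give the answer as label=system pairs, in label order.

P = 222.1/148.6 ≈ 1.495 → 3:2 (1.500)
Q = 159.3/66.0 ≈ 2.414 → silver ratio (2.414)
R = 251.0/150.0 ≈ 1.673 → 5:3 (1.667)

P=3:2, Q=silver ratio, R=5:3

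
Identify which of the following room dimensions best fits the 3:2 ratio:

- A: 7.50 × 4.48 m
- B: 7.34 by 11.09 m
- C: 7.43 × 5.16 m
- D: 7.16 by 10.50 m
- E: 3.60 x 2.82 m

B

Ratios (long/short): A ≈ 1.674; B ≈ 1.511; C ≈ 1.440; D ≈ 1.466; E ≈ 1.277.
3:2 ≈ 1.500; option B is nearest (Δ 0.011).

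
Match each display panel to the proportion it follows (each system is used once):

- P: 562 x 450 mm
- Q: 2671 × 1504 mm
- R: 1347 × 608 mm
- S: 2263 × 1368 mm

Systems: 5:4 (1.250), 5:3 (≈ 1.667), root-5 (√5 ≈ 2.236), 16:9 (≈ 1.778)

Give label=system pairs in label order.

P=5:4, Q=16:9, R=root-5, S=5:3

Ratios: P ≈ 1.249; Q ≈ 1.776; R ≈ 2.215; S ≈ 1.654.
Targets: 5:4 ≈ 1.250; 5:3 ≈ 1.667; root-5 ≈ 2.236; 16:9 ≈ 1.778.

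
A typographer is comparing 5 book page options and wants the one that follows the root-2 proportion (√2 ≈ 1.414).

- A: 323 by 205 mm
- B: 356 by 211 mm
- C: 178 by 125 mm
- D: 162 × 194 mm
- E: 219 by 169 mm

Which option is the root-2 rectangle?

C

Target root-2 ≈ 1.414.
A: 1.576 (Δ0.162)  B: 1.687 (Δ0.273)  C: 1.424 (Δ0.010)  D: 1.198 (Δ0.216)  E: 1.296 (Δ0.118)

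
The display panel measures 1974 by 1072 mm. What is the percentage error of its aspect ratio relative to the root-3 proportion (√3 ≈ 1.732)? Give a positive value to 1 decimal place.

Ratio = 1974 / 1072 ≈ 1.8414.
Ideal root-3 ≈ 1.7321. |1.8414 − 1.7321| / 1.7321 ≈ 6.31% → 6.3%.

6.3%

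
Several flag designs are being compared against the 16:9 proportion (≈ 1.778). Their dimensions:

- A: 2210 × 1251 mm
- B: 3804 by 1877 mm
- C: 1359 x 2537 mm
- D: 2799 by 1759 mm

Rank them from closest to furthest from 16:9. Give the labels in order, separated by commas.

A, C, D, B

Ratios: A = 2210 / 1251 ≈ 1.767; B = 3804 / 1877 ≈ 2.027; C = 2537 / 1359 ≈ 1.867; D = 2799 / 1759 ≈ 1.591.
|Δ from 1.778|: A 0.011; B 0.249; C 0.089; D 0.187.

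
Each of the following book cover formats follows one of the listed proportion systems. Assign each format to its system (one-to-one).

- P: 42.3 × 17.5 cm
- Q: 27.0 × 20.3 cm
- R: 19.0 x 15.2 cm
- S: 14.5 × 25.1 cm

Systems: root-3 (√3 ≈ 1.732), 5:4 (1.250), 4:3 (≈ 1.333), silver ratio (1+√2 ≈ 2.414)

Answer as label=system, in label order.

Ratios: P ≈ 2.417; Q ≈ 1.330; R ≈ 1.250; S ≈ 1.731.
Targets: root-3 ≈ 1.732; 5:4 ≈ 1.250; 4:3 ≈ 1.333; silver ratio ≈ 2.414.

P=silver ratio, Q=4:3, R=5:4, S=root-3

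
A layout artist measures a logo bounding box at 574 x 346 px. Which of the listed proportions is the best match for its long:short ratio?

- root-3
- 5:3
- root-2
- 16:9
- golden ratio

574/346 ≈ 1.659. Nearest candidates are 5:3 (1.667, off by 0.008) and golden ratio (1.618, off by 0.041).

5:3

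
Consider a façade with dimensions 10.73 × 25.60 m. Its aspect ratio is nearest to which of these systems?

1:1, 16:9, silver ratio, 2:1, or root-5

Ratio = 25.60 / 10.73 ≈ 2.386.
Distances: 1:1 1.000 (Δ 1.386); 16:9 1.778 (Δ 0.608); silver ratio 2.414 (Δ 0.028); 2:1 2.000 (Δ 0.386); root-5 2.236 (Δ 0.150).

silver ratio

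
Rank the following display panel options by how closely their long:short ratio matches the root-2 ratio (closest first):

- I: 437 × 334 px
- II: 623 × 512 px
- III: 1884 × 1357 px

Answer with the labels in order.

III, I, II

I: 437/334 ≈ 1.308 → |1.308 − 1.414| = 0.106
II: 623/512 ≈ 1.217 → |1.217 − 1.414| = 0.197
III: 1884/1357 ≈ 1.388 → |1.388 − 1.414| = 0.026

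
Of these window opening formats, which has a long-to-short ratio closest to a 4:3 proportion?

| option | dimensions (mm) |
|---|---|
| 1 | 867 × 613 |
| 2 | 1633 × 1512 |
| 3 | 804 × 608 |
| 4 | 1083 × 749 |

3

Ratios (long/short): 1 ≈ 1.414; 2 ≈ 1.080; 3 ≈ 1.322; 4 ≈ 1.446.
4:3 ≈ 1.333; option 3 is nearest (Δ 0.011).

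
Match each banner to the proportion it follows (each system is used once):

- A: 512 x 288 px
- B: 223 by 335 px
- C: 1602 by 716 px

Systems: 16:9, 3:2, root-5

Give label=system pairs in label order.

A=16:9, B=3:2, C=root-5

Ratios: A ≈ 1.778; B ≈ 1.502; C ≈ 2.237.
Targets: 16:9 ≈ 1.778; 3:2 ≈ 1.500; root-5 ≈ 2.236.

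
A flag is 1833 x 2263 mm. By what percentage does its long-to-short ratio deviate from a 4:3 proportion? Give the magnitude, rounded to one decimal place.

Ratio = 2263 / 1833 ≈ 1.2346.
Ideal 4:3 ≈ 1.3333. |1.2346 − 1.3333| / 1.3333 ≈ 7.40% → 7.4%.

7.4%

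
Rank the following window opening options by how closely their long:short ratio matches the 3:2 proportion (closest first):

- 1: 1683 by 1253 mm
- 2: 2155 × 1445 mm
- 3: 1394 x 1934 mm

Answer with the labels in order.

1: 1683/1253 ≈ 1.343 → |1.343 − 1.500| = 0.157
2: 2155/1445 ≈ 1.491 → |1.491 − 1.500| = 0.009
3: 1934/1394 ≈ 1.387 → |1.387 − 1.500| = 0.113

2, 3, 1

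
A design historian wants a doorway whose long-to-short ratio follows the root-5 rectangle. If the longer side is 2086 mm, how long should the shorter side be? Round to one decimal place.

root-5 ≈ 2.23607.
Shorter side = 2086 ÷ 2.23607 ≈ 932.887 → 932.9 mm.

932.9 mm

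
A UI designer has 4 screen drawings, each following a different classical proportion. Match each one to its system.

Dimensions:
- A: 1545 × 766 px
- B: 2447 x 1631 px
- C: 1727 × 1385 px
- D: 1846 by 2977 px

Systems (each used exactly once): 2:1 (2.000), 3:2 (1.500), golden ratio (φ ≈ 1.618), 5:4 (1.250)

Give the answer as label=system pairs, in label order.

A=2:1, B=3:2, C=5:4, D=golden ratio

Ratios: A ≈ 2.017; B ≈ 1.500; C ≈ 1.247; D ≈ 1.613.
Targets: 2:1 ≈ 2.000; 3:2 ≈ 1.500; golden ratio ≈ 1.618; 5:4 ≈ 1.250.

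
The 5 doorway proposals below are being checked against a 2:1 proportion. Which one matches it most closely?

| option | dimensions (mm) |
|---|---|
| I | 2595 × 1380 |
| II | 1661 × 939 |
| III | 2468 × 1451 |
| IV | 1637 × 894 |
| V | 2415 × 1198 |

V

Target 2:1 ≈ 2.000.
I: 1.880 (Δ0.120)  II: 1.769 (Δ0.231)  III: 1.701 (Δ0.299)  IV: 1.831 (Δ0.169)  V: 2.016 (Δ0.016)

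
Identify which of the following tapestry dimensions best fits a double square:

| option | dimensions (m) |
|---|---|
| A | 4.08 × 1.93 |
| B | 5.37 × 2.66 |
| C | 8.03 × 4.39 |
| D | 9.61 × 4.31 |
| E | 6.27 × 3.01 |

B

Ratios (long/short): A ≈ 2.114; B ≈ 2.019; C ≈ 1.829; D ≈ 2.230; E ≈ 2.083.
2:1 ≈ 2.000; option B is nearest (Δ 0.019).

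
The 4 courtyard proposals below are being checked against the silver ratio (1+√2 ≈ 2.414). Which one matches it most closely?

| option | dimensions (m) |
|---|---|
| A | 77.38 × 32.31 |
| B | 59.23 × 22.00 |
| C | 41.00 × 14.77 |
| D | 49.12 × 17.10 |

A

Target silver ratio ≈ 2.414.
A: 2.395 (Δ0.019)  B: 2.692 (Δ0.278)  C: 2.776 (Δ0.362)  D: 2.873 (Δ0.459)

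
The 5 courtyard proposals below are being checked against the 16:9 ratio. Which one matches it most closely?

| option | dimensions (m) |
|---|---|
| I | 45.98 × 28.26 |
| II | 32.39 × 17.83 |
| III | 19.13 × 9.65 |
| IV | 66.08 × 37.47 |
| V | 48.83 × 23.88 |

Target 16:9 ≈ 1.778.
I: 1.627 (Δ0.151)  II: 1.817 (Δ0.039)  III: 1.982 (Δ0.204)  IV: 1.764 (Δ0.014)  V: 2.045 (Δ0.267)

IV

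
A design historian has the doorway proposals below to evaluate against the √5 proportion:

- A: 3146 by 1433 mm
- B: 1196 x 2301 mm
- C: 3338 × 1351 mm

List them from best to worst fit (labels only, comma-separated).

Ratios: A = 3146 / 1433 ≈ 2.195; B = 2301 / 1196 ≈ 1.924; C = 3338 / 1351 ≈ 2.471.
|Δ from 2.236|: A 0.041; B 0.312; C 0.235.

A, C, B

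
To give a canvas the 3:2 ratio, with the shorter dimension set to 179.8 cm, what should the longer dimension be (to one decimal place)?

269.7 cm

3:2 = 1.50000.
Longer side = 179.8 × 1.50000 ≈ 269.700 → 269.7 cm.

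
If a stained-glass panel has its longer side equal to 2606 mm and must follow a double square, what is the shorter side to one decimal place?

2:1 = 2.00000.
Shorter side = 2606 ÷ 2.00000 ≈ 1303.000 → 1303.0 mm.

1303.0 mm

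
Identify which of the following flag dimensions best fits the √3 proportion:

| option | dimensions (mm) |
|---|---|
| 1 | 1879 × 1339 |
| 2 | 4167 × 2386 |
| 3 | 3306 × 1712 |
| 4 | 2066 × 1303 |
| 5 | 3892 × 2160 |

Ratios (long/short): 1 ≈ 1.403; 2 ≈ 1.746; 3 ≈ 1.931; 4 ≈ 1.586; 5 ≈ 1.802.
root-3 ≈ 1.732; option 2 is nearest (Δ 0.014).

2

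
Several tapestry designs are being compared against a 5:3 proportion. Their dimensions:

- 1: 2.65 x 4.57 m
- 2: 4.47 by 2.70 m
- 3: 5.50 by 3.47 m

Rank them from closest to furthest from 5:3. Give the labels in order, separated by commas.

1: 4.57/2.65 ≈ 1.725 → |1.725 − 1.667| = 0.058
2: 4.47/2.70 ≈ 1.656 → |1.656 − 1.667| = 0.011
3: 5.50/3.47 ≈ 1.585 → |1.585 − 1.667| = 0.082

2, 1, 3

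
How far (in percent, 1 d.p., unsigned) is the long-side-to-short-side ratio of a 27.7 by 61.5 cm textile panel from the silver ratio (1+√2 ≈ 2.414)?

8.0%

Ratio = 61.5 / 27.7 ≈ 2.2202.
Ideal silver ratio ≈ 2.4142. |2.2202 − 2.4142| / 2.4142 ≈ 8.04% → 8.0%.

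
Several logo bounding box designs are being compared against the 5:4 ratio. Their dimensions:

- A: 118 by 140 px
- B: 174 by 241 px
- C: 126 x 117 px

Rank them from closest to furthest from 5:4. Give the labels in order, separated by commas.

A, B, C

A: 140/118 ≈ 1.186 → |1.186 − 1.250| = 0.064
B: 241/174 ≈ 1.385 → |1.385 − 1.250| = 0.135
C: 126/117 ≈ 1.077 → |1.077 − 1.250| = 0.173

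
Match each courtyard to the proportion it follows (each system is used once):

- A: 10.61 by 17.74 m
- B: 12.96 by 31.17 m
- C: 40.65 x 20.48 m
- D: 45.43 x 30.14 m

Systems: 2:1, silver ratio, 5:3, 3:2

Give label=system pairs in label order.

A = 17.74/10.61 ≈ 1.672 → 5:3 (1.667)
B = 31.17/12.96 ≈ 2.405 → silver ratio (2.414)
C = 40.65/20.48 ≈ 1.985 → 2:1 (2.000)
D = 45.43/30.14 ≈ 1.507 → 3:2 (1.500)

A=5:3, B=silver ratio, C=2:1, D=3:2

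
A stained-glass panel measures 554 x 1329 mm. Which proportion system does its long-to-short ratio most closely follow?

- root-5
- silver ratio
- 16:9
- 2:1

Ratio = 1329 / 554 ≈ 2.399.
Distances: root-5 2.236 (Δ 0.163); silver ratio 2.414 (Δ 0.015); 16:9 1.778 (Δ 0.621); 2:1 2.000 (Δ 0.399).

silver ratio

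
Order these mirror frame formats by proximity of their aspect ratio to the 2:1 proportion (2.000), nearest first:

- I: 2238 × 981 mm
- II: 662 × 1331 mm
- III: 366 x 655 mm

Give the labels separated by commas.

II, III, I

Ratios: I = 2238 / 981 ≈ 2.281; II = 1331 / 662 ≈ 2.011; III = 655 / 366 ≈ 1.790.
|Δ from 2.000|: I 0.281; II 0.011; III 0.210.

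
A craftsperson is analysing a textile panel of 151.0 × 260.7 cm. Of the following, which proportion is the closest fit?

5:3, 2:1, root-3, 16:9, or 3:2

Ratio = 260.7 / 151.0 ≈ 1.726.
Distances: 5:3 1.667 (Δ 0.059); 2:1 2.000 (Δ 0.274); root-3 1.732 (Δ 0.006); 16:9 1.778 (Δ 0.052); 3:2 1.500 (Δ 0.226).

root-3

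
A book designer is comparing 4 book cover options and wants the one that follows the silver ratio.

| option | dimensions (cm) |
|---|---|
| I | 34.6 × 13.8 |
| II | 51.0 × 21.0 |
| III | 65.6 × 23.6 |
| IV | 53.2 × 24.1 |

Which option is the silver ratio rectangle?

Target silver ratio ≈ 2.414.
I: 2.507 (Δ0.093)  II: 2.429 (Δ0.015)  III: 2.780 (Δ0.366)  IV: 2.207 (Δ0.207)

II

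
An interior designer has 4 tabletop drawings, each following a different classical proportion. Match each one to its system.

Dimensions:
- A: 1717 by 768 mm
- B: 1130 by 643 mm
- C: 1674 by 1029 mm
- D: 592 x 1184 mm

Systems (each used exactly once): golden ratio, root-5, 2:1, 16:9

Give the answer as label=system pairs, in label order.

A=root-5, B=16:9, C=golden ratio, D=2:1

Ratios: A ≈ 2.236; B ≈ 1.757; C ≈ 1.627; D ≈ 2.000.
Targets: golden ratio ≈ 1.618; root-5 ≈ 2.236; 2:1 ≈ 2.000; 16:9 ≈ 1.778.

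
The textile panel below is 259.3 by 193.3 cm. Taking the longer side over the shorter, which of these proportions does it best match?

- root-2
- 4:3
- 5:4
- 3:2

4:3

259.3/193.3 ≈ 1.341. Nearest candidates are 4:3 (1.333, off by 0.008) and root-2 (1.414, off by 0.073).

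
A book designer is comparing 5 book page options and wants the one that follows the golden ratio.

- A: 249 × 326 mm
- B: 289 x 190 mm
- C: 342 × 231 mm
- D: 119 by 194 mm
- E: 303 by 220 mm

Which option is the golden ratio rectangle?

D

Target golden ratio ≈ 1.618.
A: 1.309 (Δ0.309)  B: 1.521 (Δ0.097)  C: 1.481 (Δ0.137)  D: 1.630 (Δ0.012)  E: 1.377 (Δ0.241)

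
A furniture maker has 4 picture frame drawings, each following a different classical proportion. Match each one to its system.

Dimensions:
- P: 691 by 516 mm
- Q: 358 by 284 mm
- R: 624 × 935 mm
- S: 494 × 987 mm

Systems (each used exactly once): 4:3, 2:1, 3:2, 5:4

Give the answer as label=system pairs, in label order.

P=4:3, Q=5:4, R=3:2, S=2:1

Ratios: P ≈ 1.339; Q ≈ 1.261; R ≈ 1.498; S ≈ 1.998.
Targets: 4:3 ≈ 1.333; 2:1 ≈ 2.000; 3:2 ≈ 1.500; 5:4 ≈ 1.250.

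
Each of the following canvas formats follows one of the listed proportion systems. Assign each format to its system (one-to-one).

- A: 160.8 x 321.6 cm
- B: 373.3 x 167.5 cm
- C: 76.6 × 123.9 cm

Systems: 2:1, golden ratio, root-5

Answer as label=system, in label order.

A=2:1, B=root-5, C=golden ratio

Ratios: A ≈ 2.000; B ≈ 2.229; C ≈ 1.617.
Targets: 2:1 ≈ 2.000; golden ratio ≈ 1.618; root-5 ≈ 2.236.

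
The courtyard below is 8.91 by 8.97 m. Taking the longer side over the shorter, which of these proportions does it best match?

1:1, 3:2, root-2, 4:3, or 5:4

8.97/8.91 ≈ 1.007. Nearest candidates are 1:1 (1.000, off by 0.007) and 5:4 (1.250, off by 0.243).

1:1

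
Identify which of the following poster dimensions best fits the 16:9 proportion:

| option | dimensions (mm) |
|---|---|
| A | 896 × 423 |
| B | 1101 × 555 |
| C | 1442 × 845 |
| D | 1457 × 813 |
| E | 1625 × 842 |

D

Target 16:9 ≈ 1.778.
A: 2.118 (Δ0.340)  B: 1.984 (Δ0.206)  C: 1.707 (Δ0.071)  D: 1.792 (Δ0.014)  E: 1.930 (Δ0.152)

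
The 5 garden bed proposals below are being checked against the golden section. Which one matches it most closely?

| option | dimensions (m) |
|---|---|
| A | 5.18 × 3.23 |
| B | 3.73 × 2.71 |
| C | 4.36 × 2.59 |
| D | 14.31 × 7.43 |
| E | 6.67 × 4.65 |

Ratios (long/short): A ≈ 1.604; B ≈ 1.376; C ≈ 1.683; D ≈ 1.926; E ≈ 1.434.
golden ratio ≈ 1.618; option A is nearest (Δ 0.014).

A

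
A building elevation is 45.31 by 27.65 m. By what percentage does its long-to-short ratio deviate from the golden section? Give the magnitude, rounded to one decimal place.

1.3%

Ratio = 45.31 / 27.65 ≈ 1.6387.
Ideal golden ratio ≈ 1.6180. |1.6387 − 1.6180| / 1.6180 ≈ 1.28% → 1.3%.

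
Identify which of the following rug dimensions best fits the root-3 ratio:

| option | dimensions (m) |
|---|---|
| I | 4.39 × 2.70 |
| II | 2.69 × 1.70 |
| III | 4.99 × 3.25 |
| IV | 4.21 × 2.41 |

Target root-3 ≈ 1.732.
I: 1.626 (Δ0.106)  II: 1.582 (Δ0.150)  III: 1.535 (Δ0.197)  IV: 1.747 (Δ0.015)

IV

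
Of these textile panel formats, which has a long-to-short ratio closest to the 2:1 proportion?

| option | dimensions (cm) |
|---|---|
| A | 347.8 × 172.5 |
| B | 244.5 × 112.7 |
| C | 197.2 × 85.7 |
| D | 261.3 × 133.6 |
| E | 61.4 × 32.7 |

A

Ratios (long/short): A ≈ 2.016; B ≈ 2.169; C ≈ 2.301; D ≈ 1.956; E ≈ 1.878.
2:1 ≈ 2.000; option A is nearest (Δ 0.016).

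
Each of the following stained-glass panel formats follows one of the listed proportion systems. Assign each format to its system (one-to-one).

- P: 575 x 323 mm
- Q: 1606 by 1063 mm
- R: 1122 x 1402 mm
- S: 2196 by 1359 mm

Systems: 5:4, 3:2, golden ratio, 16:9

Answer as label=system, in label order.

P=16:9, Q=3:2, R=5:4, S=golden ratio

P = 575/323 ≈ 1.780 → 16:9 (1.778)
Q = 1606/1063 ≈ 1.511 → 3:2 (1.500)
R = 1402/1122 ≈ 1.250 → 5:4 (1.250)
S = 2196/1359 ≈ 1.616 → golden ratio (1.618)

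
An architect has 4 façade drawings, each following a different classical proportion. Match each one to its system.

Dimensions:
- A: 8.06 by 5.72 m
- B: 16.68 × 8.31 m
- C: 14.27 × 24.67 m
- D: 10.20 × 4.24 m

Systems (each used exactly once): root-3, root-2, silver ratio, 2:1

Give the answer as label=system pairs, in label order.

A=root-2, B=2:1, C=root-3, D=silver ratio

A = 8.06/5.72 ≈ 1.409 → root-2 (1.414)
B = 16.68/8.31 ≈ 2.007 → 2:1 (2.000)
C = 24.67/14.27 ≈ 1.729 → root-3 (1.732)
D = 10.20/4.24 ≈ 2.406 → silver ratio (2.414)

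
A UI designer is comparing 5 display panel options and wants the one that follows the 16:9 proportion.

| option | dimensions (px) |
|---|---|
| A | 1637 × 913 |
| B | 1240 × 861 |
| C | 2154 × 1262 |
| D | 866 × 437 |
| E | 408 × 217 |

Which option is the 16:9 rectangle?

Target 16:9 ≈ 1.778.
A: 1.793 (Δ0.015)  B: 1.440 (Δ0.338)  C: 1.707 (Δ0.071)  D: 1.982 (Δ0.204)  E: 1.880 (Δ0.102)

A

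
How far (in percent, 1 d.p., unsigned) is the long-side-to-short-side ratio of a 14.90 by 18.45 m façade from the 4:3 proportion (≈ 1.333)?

Ratio = 18.45 / 14.90 ≈ 1.2383.
Ideal 4:3 ≈ 1.3333. |1.2383 − 1.3333| / 1.3333 ≈ 7.13% → 7.1%.

7.1%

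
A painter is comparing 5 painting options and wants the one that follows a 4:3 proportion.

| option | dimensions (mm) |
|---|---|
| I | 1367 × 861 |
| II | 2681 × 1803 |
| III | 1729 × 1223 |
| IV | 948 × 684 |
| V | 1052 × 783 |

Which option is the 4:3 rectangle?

Target 4:3 ≈ 1.333.
I: 1.588 (Δ0.255)  II: 1.487 (Δ0.154)  III: 1.414 (Δ0.081)  IV: 1.386 (Δ0.053)  V: 1.344 (Δ0.011)

V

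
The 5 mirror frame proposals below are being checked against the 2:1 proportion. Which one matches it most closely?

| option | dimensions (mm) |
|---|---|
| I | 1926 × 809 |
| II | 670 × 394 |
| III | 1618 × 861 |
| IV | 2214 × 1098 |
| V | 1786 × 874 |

Target 2:1 ≈ 2.000.
I: 2.381 (Δ0.381)  II: 1.701 (Δ0.299)  III: 1.879 (Δ0.121)  IV: 2.016 (Δ0.016)  V: 2.043 (Δ0.043)

IV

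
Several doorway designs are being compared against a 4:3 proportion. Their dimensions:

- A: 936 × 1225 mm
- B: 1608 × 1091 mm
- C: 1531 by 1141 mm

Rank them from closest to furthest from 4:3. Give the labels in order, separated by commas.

Ratios: A = 1225 / 936 ≈ 1.309; B = 1608 / 1091 ≈ 1.474; C = 1531 / 1141 ≈ 1.342.
|Δ from 1.333|: A 0.024; B 0.141; C 0.009.

C, A, B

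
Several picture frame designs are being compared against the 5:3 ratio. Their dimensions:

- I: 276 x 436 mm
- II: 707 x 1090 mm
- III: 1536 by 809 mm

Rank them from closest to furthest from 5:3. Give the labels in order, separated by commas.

I: 436/276 ≈ 1.580 → |1.580 − 1.667| = 0.087
II: 1090/707 ≈ 1.542 → |1.542 − 1.667| = 0.125
III: 1536/809 ≈ 1.899 → |1.899 − 1.667| = 0.232

I, II, III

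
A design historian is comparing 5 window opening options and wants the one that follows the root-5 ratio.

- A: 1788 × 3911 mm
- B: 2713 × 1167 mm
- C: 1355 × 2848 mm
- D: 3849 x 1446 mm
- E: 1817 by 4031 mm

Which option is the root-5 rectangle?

Ratios (long/short): A ≈ 2.187; B ≈ 2.325; C ≈ 2.102; D ≈ 2.662; E ≈ 2.218.
root-5 ≈ 2.236; option E is nearest (Δ 0.018).

E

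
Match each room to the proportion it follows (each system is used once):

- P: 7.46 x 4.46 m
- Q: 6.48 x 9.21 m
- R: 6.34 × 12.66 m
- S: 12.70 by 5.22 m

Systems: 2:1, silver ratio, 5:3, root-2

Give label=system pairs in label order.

P = 7.46/4.46 ≈ 1.673 → 5:3 (1.667)
Q = 9.21/6.48 ≈ 1.421 → root-2 (1.414)
R = 12.66/6.34 ≈ 1.997 → 2:1 (2.000)
S = 12.70/5.22 ≈ 2.433 → silver ratio (2.414)

P=5:3, Q=root-2, R=2:1, S=silver ratio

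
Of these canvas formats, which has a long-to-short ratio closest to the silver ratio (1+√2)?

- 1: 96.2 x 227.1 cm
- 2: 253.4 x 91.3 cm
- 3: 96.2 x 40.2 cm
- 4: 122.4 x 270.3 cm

3

Target silver ratio ≈ 2.414.
1: 2.361 (Δ0.053)  2: 2.775 (Δ0.361)  3: 2.393 (Δ0.021)  4: 2.208 (Δ0.206)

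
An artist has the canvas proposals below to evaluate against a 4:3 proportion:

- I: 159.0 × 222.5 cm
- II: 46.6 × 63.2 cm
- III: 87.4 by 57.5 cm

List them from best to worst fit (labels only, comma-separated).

II, I, III

I: 222.5/159.0 ≈ 1.399 → |1.399 − 1.333| = 0.066
II: 63.2/46.6 ≈ 1.356 → |1.356 − 1.333| = 0.023
III: 87.4/57.5 ≈ 1.520 → |1.520 − 1.333| = 0.187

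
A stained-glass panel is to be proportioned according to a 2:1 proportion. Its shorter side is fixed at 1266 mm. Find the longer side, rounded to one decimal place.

2:1 = 2.00000.
Longer side = 1266 × 2.00000 ≈ 2532.000 → 2532.0 mm.

2532.0 mm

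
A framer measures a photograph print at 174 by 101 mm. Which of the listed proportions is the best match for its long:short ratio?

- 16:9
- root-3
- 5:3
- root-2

root-3

Ratio = 174 / 101 ≈ 1.723.
Distances: 16:9 1.778 (Δ 0.055); root-3 1.732 (Δ 0.009); 5:3 1.667 (Δ 0.056); root-2 1.414 (Δ 0.309).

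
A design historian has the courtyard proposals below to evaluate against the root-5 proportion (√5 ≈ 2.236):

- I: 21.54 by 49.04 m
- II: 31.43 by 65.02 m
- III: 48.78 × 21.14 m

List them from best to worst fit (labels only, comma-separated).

I, III, II

Ratios: I = 49.04 / 21.54 ≈ 2.277; II = 65.02 / 31.43 ≈ 2.069; III = 48.78 / 21.14 ≈ 2.307.
|Δ from 2.236|: I 0.041; II 0.167; III 0.071.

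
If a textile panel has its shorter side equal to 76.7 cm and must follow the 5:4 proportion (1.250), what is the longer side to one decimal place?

5:4 = 1.25000.
Longer side = 76.7 × 1.25000 ≈ 95.875 → 95.9 cm.

95.9 cm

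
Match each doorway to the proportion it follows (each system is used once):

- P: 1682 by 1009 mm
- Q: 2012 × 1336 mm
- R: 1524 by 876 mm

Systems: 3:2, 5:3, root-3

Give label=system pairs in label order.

P=5:3, Q=3:2, R=root-3

P = 1682/1009 ≈ 1.667 → 5:3 (1.667)
Q = 2012/1336 ≈ 1.506 → 3:2 (1.500)
R = 1524/876 ≈ 1.740 → root-3 (1.732)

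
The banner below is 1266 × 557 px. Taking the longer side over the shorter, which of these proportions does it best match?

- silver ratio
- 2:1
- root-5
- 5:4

root-5

Ratio = 1266 / 557 ≈ 2.273.
Distances: silver ratio 2.414 (Δ 0.141); 2:1 2.000 (Δ 0.273); root-5 2.236 (Δ 0.037); 5:4 1.250 (Δ 1.023).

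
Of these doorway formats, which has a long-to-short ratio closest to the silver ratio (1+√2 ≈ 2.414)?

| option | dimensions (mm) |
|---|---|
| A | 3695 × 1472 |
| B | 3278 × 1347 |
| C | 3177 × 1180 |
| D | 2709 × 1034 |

B

Target silver ratio ≈ 2.414.
A: 2.510 (Δ0.096)  B: 2.434 (Δ0.020)  C: 2.692 (Δ0.278)  D: 2.620 (Δ0.206)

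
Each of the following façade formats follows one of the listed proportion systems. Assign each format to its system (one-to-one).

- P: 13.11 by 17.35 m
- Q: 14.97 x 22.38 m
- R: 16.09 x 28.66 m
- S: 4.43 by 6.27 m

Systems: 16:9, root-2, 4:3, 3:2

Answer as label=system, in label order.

P=4:3, Q=3:2, R=16:9, S=root-2

P = 17.35/13.11 ≈ 1.323 → 4:3 (1.333)
Q = 22.38/14.97 ≈ 1.495 → 3:2 (1.500)
R = 28.66/16.09 ≈ 1.781 → 16:9 (1.778)
S = 6.27/4.43 ≈ 1.415 → root-2 (1.414)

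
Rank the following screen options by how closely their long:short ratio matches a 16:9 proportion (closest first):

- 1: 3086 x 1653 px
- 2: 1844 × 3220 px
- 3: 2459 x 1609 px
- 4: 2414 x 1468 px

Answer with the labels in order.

2, 1, 4, 3

Ratios: 1 = 3086 / 1653 ≈ 1.867; 2 = 3220 / 1844 ≈ 1.746; 3 = 2459 / 1609 ≈ 1.528; 4 = 2414 / 1468 ≈ 1.644.
|Δ from 1.778|: 1 0.089; 2 0.032; 3 0.250; 4 0.134.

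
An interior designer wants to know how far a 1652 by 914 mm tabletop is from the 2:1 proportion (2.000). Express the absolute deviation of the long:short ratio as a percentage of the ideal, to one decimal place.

9.6%

Ratio = 1652 / 914 ≈ 1.8074.
Ideal 2:1 = 2.0000. |1.8074 − 2.0000| / 2.0000 ≈ 9.63% → 9.6%.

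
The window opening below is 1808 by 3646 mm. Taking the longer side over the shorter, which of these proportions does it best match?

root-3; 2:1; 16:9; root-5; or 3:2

3646/1808 ≈ 2.017. Nearest candidates are 2:1 (2.000, off by 0.017) and root-5 (2.236, off by 0.219).

2:1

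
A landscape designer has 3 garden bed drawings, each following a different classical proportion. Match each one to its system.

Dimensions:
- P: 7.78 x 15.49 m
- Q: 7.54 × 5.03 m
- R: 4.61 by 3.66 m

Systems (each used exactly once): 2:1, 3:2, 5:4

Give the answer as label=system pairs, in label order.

P=2:1, Q=3:2, R=5:4

P = 15.49/7.78 ≈ 1.991 → 2:1 (2.000)
Q = 7.54/5.03 ≈ 1.499 → 3:2 (1.500)
R = 4.61/3.66 ≈ 1.260 → 5:4 (1.250)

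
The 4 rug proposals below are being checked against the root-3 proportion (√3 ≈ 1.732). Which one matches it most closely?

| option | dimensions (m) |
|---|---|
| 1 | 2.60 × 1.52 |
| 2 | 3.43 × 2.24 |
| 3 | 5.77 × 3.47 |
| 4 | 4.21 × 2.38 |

1

Target root-3 ≈ 1.732.
1: 1.711 (Δ0.021)  2: 1.531 (Δ0.201)  3: 1.663 (Δ0.069)  4: 1.769 (Δ0.037)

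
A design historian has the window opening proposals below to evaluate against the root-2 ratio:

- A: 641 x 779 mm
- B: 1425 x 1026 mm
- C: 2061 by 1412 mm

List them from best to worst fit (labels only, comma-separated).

B, C, A

Ratios: A = 779 / 641 ≈ 1.215; B = 1425 / 1026 ≈ 1.389; C = 2061 / 1412 ≈ 1.460.
|Δ from 1.414|: A 0.199; B 0.025; C 0.046.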